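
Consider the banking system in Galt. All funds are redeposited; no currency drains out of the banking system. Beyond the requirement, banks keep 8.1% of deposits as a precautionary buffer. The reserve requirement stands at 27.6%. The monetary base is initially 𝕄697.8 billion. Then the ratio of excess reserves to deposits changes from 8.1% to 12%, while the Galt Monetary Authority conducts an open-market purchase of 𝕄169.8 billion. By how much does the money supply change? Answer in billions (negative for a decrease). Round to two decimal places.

Before: m₁ = 1 / (0.276 + 0.081) ≈ 2.801120, MB₁ = 697.8, so M₁ = 2.801120 × 697.8 ≈ 1954.6215 billion.
After: m₂ = 1 / (0.276 + 0.12) ≈ 2.525253, MB₂ = 697.8 + 169.8 = 867.6, so M₂ = 2.525253 × 867.6 ≈ 2190.9095 billion.
ΔM = M₂ − M₁ = 2190.9095 − 1954.6215 = 236.288 billion.

𝕄236.29 billion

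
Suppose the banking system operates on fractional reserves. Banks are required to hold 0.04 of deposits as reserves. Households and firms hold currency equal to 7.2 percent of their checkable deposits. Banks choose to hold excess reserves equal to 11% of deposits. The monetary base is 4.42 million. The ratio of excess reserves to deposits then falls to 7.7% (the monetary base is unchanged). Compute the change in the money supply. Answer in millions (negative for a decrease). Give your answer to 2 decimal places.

Initially m₁ = (1 + 0.072) / (0.04 + 0.11 + 0.072) ≈ 4.8288, so M₁ = 4.8288 × 4.42 ≈ 21.3433 million.
After the change m₂ = (1 + 0.072) / (0.04 + 0.077 + 0.072) ≈ 5.6720, so M₂ = 5.6720 × 4.42 ≈ 25.0702 million.
ΔM = M₂ − M₁ = 25.0702 − 21.3433 = 3.7269 million.

3.73 million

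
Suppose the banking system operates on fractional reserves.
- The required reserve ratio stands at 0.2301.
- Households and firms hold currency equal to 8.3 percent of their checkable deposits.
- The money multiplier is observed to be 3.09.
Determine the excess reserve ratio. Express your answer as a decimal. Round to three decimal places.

Using m = 3.09. Since m = (1 + c)/(c + rr + e), the denominator satisfies c + rr + e = (1 + c)/m = (1 + 0.083) / 3.09 ≈ 0.350485.
With c = 0.083 and rr = 0.2301, the excess reserve ratio is 0.350485 − 0.083 − 0.2301 = 0.037385.

0.037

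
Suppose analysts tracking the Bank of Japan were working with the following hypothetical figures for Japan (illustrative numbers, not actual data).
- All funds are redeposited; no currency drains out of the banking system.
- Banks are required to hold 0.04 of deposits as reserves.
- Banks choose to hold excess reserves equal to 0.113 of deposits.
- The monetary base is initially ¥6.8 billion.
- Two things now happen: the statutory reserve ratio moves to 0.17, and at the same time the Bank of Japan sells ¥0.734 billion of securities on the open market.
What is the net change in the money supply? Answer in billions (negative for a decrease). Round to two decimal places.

Before: m₁ = 1 / (0.04 + 0.113) ≈ 6.5359, MB₁ = 6.8, so M₁ = 6.5359 × 6.8 ≈ 44.4441 billion.
After: m₂ = 1 / (0.17 + 0.113) ≈ 3.5336, MB₂ = 6.8 − 0.734 = 6.066, so M₂ = 3.5336 × 6.066 ≈ 21.4348 billion.
ΔM = M₂ − M₁ = 21.4348 − 44.4441 = -23.0093 billion.

-23.01 billion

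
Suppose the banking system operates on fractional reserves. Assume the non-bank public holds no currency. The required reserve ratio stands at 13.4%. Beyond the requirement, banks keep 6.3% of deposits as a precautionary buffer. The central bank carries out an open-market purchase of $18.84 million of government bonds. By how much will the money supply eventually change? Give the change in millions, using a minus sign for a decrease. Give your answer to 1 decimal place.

The money multiplier is m = 1 / (rr + e) = 1 / (0.134 + 0.063) ≈ 5.0761.
The purchase adds 18.84 million of base, so ΔM = m × ΔMB = 5.0761 × (+18.84) ≈ 95.6337 million.

$95.6 million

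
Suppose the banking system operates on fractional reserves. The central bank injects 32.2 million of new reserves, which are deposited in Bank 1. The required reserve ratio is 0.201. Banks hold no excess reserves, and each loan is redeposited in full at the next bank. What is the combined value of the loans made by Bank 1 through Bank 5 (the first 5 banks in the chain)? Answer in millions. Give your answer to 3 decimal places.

Bank i lends (1 − rr)^i of the original deposit: Bank 1 lends 32.2·0.7990 = 25.7278, Bank 2 lends 32.2·0.7990² ≈ 20.5565, and so on.
Summing a geometric series: total = 32.2·[0.7990·(1 − 0.7990^5) / (1 − 0.7990)] ≈ 86.3178 million.

86.318 million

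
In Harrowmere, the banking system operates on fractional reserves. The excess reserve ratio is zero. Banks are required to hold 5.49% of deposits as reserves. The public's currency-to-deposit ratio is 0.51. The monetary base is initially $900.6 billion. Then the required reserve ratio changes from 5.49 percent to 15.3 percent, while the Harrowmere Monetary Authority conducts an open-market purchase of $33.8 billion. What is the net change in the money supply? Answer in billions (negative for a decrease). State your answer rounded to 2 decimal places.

-279.22 billion

Before: m₁ = (1 + 0.51) / (0.0549 + 0.51) ≈ 2.673039, MB₁ = 900.6, so M₁ = 2.673039 × 900.6 ≈ 2407.3389 billion.
After: m₂ = (1 + 0.51) / (0.153 + 0.51) ≈ 2.277526, MB₂ = 900.6 + 33.8 = 934.4, so M₂ = 2.277526 × 934.4 ≈ 2128.1203 billion.
ΔM = M₂ − M₁ = 2128.1203 − 2407.3389 = -279.2186 billion.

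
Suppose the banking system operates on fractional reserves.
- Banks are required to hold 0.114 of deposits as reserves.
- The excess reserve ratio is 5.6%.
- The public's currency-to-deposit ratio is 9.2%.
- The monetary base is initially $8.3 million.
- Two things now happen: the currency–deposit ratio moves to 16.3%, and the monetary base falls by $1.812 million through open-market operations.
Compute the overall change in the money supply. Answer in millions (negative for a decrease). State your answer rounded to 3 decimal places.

-11.935 million

Before: m₁ = (1 + 0.092) / (0.114 + 0.056 + 0.092) ≈ 4.16794, MB₁ = 8.3, so M₁ = 4.16794 × 8.3 ≈ 34.5939 million.
After: m₂ = (1 + 0.163) / (0.114 + 0.056 + 0.163) ≈ 3.49249, MB₂ = 8.3 − 1.812 = 6.488, so M₂ = 3.49249 × 6.488 ≈ 22.6593 million.
ΔM = M₂ − M₁ = 22.6593 − 34.5939 = -11.9346 million.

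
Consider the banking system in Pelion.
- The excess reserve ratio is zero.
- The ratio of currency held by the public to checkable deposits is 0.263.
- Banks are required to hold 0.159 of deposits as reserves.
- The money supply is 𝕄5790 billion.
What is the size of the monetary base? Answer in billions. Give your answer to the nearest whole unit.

𝕄1935 billion

The money multiplier is m = (1 + c) / (rr + c) = (1 + 0.263) / (0.159 + 0.263) ≈ 2.99289.
MB = M / m = 5790 / 2.99289 ≈ 1934.585 billion.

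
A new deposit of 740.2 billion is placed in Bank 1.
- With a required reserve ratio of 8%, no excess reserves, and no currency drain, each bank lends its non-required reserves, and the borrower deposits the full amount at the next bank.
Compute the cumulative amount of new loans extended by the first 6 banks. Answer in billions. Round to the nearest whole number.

Bank i lends (1 − rr)^i of the original deposit: Bank 1 lends 740.2·0.9200 = 680.9840, Bank 2 lends 740.2·0.9200² ≈ 626.5053, and so on.
Summing a geometric series: total = 740.2·[0.9200·(1 − 0.9200^6) / (1 − 0.9200)] ≈ 3350.8243 billion.

3351 billion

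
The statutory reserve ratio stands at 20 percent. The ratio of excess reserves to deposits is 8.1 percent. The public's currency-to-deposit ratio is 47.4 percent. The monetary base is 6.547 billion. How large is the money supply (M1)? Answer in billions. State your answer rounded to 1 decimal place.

The money multiplier is m = (1 + c) / (rr + e + c) = (1 + 0.474) / (0.2 + 0.081 + 0.474) ≈ 1.9523.
So M = m × MB = 1.9523 × 6.547 ≈ 12.7817 billion.

12.8 billion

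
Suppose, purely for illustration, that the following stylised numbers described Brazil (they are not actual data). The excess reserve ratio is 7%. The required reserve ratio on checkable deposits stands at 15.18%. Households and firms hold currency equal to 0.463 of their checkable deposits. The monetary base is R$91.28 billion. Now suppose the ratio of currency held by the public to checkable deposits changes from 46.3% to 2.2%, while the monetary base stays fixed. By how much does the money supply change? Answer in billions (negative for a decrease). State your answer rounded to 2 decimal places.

R$187.63 billion

Initially m₁ = (1 + 0.463) / (0.1518 + 0.07 + 0.463) ≈ 2.13639, so M₁ = 2.13639 × 91.28 ≈ 195.0097 billion.
After the change m₂ = (1 + 0.022) / (0.1518 + 0.07 + 0.022) ≈ 4.19196, so M₂ = 4.19196 × 91.28 ≈ 382.6421 billion.
ΔM = M₂ − M₁ = 382.6421 − 195.0097 = 187.6324 billion.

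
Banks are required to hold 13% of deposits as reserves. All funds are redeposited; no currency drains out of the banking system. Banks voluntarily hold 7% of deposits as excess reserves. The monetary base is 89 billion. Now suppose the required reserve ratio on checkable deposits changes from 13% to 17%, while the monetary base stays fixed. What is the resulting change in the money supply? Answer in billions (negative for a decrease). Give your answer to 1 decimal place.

Initially m₁ = 1 / (0.13 + 0.07) = 5, so M₁ = 5 × 89 = 445 billion.
After the change m₂ = 1 / (0.17 + 0.07) ≈ 4.1667, so M₂ = 4.1667 × 89 = 370.8363 billion.
ΔM = M₂ − M₁ = 370.8363 − 445 = -74.1637 billion.

-74.2 billion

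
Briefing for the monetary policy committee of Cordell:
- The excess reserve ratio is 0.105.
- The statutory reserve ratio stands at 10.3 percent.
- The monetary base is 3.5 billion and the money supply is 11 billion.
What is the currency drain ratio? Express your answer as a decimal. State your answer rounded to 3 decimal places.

0.162

Using m = M/MB = 11/3.5 ≈ 3.142857. From m = (1 + c)/(c + rr + e), rearranging gives 1 + c = m·(c + rr + e), so c·(1 − m) = m·(rr + e) − 1.
Hence c = [m·(rr + e) − 1]/(1 − m) = [3.142857 × (0.103 + 0.105) − 1] / (1 − 3.142857) ≈ 0.161600.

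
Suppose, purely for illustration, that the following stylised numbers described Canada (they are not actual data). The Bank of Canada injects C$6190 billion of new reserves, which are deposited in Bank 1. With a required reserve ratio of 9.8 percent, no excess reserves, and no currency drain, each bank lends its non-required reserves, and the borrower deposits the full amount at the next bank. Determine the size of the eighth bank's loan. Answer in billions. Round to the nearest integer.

C$2712 billion

Each bank lends a fraction (1 − rr) = 0.9020 of the deposit it receives, so Bank 8 receives 6190·0.9020^7 and lends 6190·0.9020^8 ≈ 2712.3326 billion.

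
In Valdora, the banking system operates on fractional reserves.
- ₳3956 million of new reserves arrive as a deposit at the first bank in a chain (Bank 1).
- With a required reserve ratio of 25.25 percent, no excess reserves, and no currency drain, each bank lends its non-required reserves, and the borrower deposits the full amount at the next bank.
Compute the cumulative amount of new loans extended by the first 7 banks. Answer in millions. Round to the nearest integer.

₳10184 million

Bank i lends (1 − rr)^i of the original deposit: Bank 1 lends 3956·0.7475 = 2957.1100, Bank 2 lends 3956·0.7475² ≈ 2210.4397, and so on.
Summing a geometric series: total = 3956·[0.7475·(1 − 0.7475^7) / (1 − 0.7475)] ≈ 10184.1670 million.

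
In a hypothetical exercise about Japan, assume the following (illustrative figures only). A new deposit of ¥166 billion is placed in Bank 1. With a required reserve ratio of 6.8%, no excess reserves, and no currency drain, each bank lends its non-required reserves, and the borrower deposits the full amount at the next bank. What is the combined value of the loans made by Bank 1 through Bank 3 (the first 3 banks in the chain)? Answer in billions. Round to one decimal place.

Bank i lends (1 − rr)^i of the original deposit: Bank 1 lends 166·0.9320 = 154.7120, Bank 2 lends 166·0.9320² ≈ 144.1916, and so on.
Summing a geometric series: total = 166·[0.9320·(1 − 0.9320^3) / (1 − 0.9320)] ≈ 433.2901 billion.

¥433.3 billion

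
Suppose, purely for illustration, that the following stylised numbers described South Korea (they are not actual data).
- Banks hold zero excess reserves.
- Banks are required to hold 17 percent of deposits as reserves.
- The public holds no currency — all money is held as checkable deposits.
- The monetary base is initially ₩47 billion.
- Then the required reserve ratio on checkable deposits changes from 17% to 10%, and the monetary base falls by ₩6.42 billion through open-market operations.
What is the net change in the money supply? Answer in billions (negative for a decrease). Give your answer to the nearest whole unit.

Before: m₁ = 1 / (0.17) ≈ 5.8824, MB₁ = 47, so M₁ = 5.8824 × 47 = 276.4728 billion.
After: m₂ = 1 / (0.1) = 10, MB₂ = 47 − 6.42 = 40.58, so M₂ = 10 × 40.58 = 405.8 billion.
ΔM = M₂ − M₁ = 405.8 − 276.4728 = 129.3272 billion.

₩129 billion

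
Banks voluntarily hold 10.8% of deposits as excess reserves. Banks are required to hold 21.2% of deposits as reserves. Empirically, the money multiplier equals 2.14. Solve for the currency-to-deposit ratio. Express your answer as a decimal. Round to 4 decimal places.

Using m = 2.14. From m = (1 + c)/(c + rr + e), rearranging gives 1 + c = m·(c + rr + e), so c·(1 − m) = m·(rr + e) − 1.
Hence c = [m·(rr + e) − 1]/(1 − m) = [2.14 × (0.212 + 0.108) − 1] / (1 − 2.14) ≈ 0.276491.

0.2765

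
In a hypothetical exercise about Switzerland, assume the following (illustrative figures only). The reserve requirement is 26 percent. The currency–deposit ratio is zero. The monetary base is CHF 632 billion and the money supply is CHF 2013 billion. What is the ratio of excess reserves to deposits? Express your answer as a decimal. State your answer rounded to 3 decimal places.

0.054

Using m = M/MB = 2013/632 ≈ 3.185127. Since m = (1 + c)/(c + rr + e), the denominator satisfies c + rr + e = (1 + c)/m = (1 + 0) / 3.185127 ≈ 0.313959.
With c = 0 and rr = 0.26, the ratio of excess reserves to deposits is 0.313959 − 0 − 0.26 = 0.053959.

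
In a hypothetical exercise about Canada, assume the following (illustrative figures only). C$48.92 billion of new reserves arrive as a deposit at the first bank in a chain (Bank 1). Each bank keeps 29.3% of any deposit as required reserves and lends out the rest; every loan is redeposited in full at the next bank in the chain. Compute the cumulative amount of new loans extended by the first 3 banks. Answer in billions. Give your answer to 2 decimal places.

C$76.33 billion

Bank i lends (1 − rr)^i of the original deposit: Bank 1 lends 48.92·0.7070 ≈ 34.5864, Bank 2 lends 48.92·0.7070² ≈ 24.4526, and so on.
Summing a geometric series: total = 48.92·[0.7070·(1 − 0.7070^3) / (1 − 0.7070)] ≈ 76.3271 billion.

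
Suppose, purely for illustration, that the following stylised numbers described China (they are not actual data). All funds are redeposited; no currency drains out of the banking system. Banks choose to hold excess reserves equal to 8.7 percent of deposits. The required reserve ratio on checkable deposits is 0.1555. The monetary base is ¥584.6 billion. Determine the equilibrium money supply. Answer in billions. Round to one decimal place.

The money multiplier is m = 1 / (rr + e) = 1 / (0.1555 + 0.087) ≈ 4.12371.
So M = m × MB = 4.12371 × 584.6 ≈ 2410.7209 billion.

¥2410.7 billion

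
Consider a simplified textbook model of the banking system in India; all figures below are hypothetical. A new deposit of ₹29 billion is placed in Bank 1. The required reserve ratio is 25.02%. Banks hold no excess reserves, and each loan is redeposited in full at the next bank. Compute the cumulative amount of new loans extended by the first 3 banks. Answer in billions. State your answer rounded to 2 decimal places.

Bank i lends (1 − rr)^i of the original deposit: Bank 1 lends 29·0.7498 = 21.7442, Bank 2 lends 29·0.7498² ≈ 16.3038, and so on.
Summing a geometric series: total = 29·[0.7498·(1 − 0.7498^3) / (1 − 0.7498)] ≈ 50.2726 billion.

₹50.27 billion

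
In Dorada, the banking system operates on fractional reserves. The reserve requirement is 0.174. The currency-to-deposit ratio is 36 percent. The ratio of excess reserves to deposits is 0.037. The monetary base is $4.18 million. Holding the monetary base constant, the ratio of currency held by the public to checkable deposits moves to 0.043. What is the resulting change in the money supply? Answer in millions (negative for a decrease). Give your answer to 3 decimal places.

$7.208 million

Initially m₁ = (1 + 0.36) / (0.174 + 0.037 + 0.36) ≈ 2.38179, so M₁ = 2.38179 × 4.18 ≈ 9.9559 million.
After the change m₂ = (1 + 0.043) / (0.174 + 0.037 + 0.043) ≈ 4.10630, so M₂ = 4.10630 × 4.18 ≈ 17.1643 million.
ΔM = M₂ − M₁ = 17.1643 − 9.9559 = 7.2084 million.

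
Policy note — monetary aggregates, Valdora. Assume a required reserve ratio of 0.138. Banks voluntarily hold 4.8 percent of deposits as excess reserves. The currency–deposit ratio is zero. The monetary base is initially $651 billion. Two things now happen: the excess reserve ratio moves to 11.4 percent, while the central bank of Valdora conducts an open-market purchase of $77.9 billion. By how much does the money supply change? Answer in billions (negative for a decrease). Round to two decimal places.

Before: m₁ = 1 / (0.138 + 0.048) ≈ 5.376344, MB₁ = 651, so M₁ = 5.376344 × 651 ≈ 3499.9999 billion.
After: m₂ = 1 / (0.138 + 0.114) ≈ 3.968254, MB₂ = 651 + 77.9 = 728.9, so M₂ = 3.968254 × 728.9 ≈ 2892.4603 billion.
ΔM = M₂ − M₁ = 2892.4603 − 3499.9999 = -607.5396 billion.

-607.54 billion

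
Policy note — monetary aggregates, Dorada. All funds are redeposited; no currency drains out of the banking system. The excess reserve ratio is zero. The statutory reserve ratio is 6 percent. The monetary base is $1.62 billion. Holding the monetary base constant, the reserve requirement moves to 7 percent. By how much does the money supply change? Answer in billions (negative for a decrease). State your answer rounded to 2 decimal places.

Initially m₁ = 1 / (0.06) ≈ 16.6667, so M₁ = 16.6667 × 1.62 ≈ 27.0001 billion.
After the change m₂ = 1 / (0.07) ≈ 14.2857, so M₂ = 14.2857 × 1.62 ≈ 23.1428 billion.
ΔM = M₂ − M₁ = 23.1428 − 27.0001 = -3.8573 billion.

-3.86 billion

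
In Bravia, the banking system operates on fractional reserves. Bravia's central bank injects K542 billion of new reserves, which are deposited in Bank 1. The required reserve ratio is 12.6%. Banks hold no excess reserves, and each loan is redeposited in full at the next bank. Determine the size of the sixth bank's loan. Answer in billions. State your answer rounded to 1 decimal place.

Each bank lends a fraction (1 − rr) = 0.8740 of the deposit it receives, so Bank 6 receives 542·0.8740^5 and lends 542·0.8740^6 ≈ 241.5838 billion.

K241.6 billion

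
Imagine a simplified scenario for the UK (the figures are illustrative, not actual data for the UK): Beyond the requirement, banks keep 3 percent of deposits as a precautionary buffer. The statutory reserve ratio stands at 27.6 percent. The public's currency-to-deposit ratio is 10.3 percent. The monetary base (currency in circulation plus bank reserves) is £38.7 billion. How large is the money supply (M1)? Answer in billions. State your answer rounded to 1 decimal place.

The money multiplier is m = (1 + c) / (rr + e + c) = (1 + 0.103) / (0.276 + 0.03 + 0.103) ≈ 2.6968.
So M = m × MB = 2.6968 × 38.7 ≈ 104.3662 billion.

£104.4 billion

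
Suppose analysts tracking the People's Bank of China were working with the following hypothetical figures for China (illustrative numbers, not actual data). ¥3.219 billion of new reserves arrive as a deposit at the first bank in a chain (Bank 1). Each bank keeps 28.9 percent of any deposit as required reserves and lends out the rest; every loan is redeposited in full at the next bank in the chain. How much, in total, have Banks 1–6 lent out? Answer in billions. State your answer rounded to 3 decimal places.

Bank i lends (1 − rr)^i of the original deposit: Bank 1 lends 3.219·0.7110 ≈ 2.2887, Bank 2 lends 3.219·0.7110² ≈ 1.6273, and so on.
Summing a geometric series: total = 3.219·[0.7110·(1 − 0.7110^6) / (1 − 0.7110)] ≈ 6.8963 billion.

¥6.896 billion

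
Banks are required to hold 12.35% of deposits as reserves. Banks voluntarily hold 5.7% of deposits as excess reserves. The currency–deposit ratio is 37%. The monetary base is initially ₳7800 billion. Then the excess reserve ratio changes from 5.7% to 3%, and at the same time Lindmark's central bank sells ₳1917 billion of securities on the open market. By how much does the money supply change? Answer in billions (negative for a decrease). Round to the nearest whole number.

-4016 billion

Before: m₁ = (1 + 0.37) / (0.1235 + 0.057 + 0.37) ≈ 2.48865, MB₁ = 7800, so M₁ = 2.48865 × 7800 = 19411.47 billion.
After: m₂ = (1 + 0.37) / (0.1235 + 0.03 + 0.37) ≈ 2.61700, MB₂ = 7800 − 1917 = 5883, so M₂ = 2.61700 × 5883 = 15395.811 billion.
ΔM = M₂ − M₁ = 15395.811 − 19411.47 = -4015.659 billion.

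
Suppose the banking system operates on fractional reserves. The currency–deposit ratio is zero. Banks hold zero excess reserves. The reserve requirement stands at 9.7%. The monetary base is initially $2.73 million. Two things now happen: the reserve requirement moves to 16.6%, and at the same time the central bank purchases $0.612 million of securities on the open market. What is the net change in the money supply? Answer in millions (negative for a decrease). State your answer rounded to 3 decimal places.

-8.012 million

Before: m₁ = 1 / (0.097) ≈ 10.30928, MB₁ = 2.73, so M₁ = 10.30928 × 2.73 ≈ 28.1443 million.
After: m₂ = 1 / (0.166) ≈ 6.02410, MB₂ = 2.73 + 0.612 = 3.342, so M₂ = 6.02410 × 3.342 ≈ 20.1325 million.
ΔM = M₂ − M₁ = 20.1325 − 28.1443 = -8.0118 million.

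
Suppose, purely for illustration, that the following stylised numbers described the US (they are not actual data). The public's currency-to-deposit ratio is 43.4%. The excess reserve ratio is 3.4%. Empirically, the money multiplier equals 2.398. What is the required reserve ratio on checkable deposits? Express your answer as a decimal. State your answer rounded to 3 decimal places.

Using m = 2.398. Since m = (1 + c)/(c + rr + e), the denominator satisfies c + rr + e = (1 + c)/m = (1 + 0.434) / 2.398 ≈ 0.597998.
With c = 0.434 and e = 0.034, the required reserve ratio on checkable deposits is 0.597998 − 0.434 − 0.034 = 0.129998.

0.130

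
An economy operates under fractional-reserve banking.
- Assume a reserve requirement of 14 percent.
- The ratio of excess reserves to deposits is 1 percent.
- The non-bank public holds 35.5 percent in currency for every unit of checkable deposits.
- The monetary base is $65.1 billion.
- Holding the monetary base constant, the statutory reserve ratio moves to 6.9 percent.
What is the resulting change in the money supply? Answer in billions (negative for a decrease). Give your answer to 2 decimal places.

$28.58 billion

Initially m₁ = (1 + 0.355) / (0.14 + 0.01 + 0.355) ≈ 2.68317, so M₁ = 2.68317 × 65.1 ≈ 174.6744 billion.
After the change m₂ = (1 + 0.355) / (0.069 + 0.01 + 0.355) ≈ 3.12212, so M₂ = 3.12212 × 65.1 ≈ 203.25 billion.
ΔM = M₂ − M₁ = 203.25 − 174.6744 = 28.5756 billion.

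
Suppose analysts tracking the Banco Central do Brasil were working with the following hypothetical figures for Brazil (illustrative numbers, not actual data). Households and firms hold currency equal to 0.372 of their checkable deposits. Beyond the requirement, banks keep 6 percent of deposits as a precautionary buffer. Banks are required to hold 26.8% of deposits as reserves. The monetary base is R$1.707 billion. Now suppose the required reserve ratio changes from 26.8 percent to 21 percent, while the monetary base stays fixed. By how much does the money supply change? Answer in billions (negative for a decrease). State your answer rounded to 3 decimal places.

R$0.302 billion

Initially m₁ = (1 + 0.372) / (0.268 + 0.06 + 0.372) = 1.96, so M₁ = 1.96 × 1.707 ≈ 3.3457 billion.
After the change m₂ = (1 + 0.372) / (0.21 + 0.06 + 0.372) ≈ 2.13707, so M₂ = 2.13707 × 1.707 ≈ 3.648 billion.
ΔM = M₂ − M₁ = 3.648 − 3.3457 = 0.3023 billion.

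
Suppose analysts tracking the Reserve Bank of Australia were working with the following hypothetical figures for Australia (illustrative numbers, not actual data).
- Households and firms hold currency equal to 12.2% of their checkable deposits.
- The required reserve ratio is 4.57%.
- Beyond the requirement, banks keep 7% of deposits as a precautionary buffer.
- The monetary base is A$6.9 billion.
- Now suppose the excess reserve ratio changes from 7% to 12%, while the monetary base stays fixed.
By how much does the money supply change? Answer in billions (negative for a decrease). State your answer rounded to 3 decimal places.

Initially m₁ = (1 + 0.122) / (0.0457 + 0.07 + 0.122) ≈ 4.72024, so M₁ = 4.72024 × 6.9 ≈ 32.5697 billion.
After the change m₂ = (1 + 0.122) / (0.0457 + 0.12 + 0.122) ≈ 3.89990, so M₂ = 3.89990 × 6.9 ≈ 26.9093 billion.
ΔM = M₂ − M₁ = 26.9093 − 32.5697 = -5.6604 billion.

-5.660 billion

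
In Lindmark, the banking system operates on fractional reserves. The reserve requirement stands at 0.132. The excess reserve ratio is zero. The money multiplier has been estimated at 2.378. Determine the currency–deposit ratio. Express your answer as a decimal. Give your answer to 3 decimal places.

0.498

Using m = 2.378. From m = (1 + c)/(c + rr + e), rearranging gives 1 + c = m·(c + rr + e), so c·(1 − m) = m·(rr + e) − 1.
Hence c = [m·(rr + e) − 1]/(1 − m) = [2.378 × (0.132 + 0) − 1] / (1 − 2.378) ≈ 0.497898.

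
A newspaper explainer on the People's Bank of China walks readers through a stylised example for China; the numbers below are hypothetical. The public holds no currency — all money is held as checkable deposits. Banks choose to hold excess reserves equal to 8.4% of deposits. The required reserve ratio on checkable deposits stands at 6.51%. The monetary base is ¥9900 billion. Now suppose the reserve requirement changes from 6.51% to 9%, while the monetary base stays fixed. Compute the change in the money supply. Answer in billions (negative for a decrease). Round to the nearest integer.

Initially m₁ = 1 / (0.0651 + 0.084) ≈ 6.70691, so M₁ = 6.70691 × 9900 = 66398.409 billion.
After the change m₂ = 1 / (0.09 + 0.084) ≈ 5.74713, so M₂ = 5.74713 × 9900 = 56896.587 billion.
ΔM = M₂ − M₁ = 56896.587 − 66398.409 = -9501.822 billion.

-9502 billion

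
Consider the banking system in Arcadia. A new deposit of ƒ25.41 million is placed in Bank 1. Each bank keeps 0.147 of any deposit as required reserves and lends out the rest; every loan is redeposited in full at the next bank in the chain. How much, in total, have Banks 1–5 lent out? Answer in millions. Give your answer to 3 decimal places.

Bank i lends (1 − rr)^i of the original deposit: Bank 1 lends 25.41·0.8530 ≈ 21.6747, Bank 2 lends 25.41·0.8530² ≈ 18.4885, and so on.
Summing a geometric series: total = 25.41·[0.8530·(1 − 0.8530^5) / (1 − 0.8530)] ≈ 80.8614 million.

ƒ80.861 million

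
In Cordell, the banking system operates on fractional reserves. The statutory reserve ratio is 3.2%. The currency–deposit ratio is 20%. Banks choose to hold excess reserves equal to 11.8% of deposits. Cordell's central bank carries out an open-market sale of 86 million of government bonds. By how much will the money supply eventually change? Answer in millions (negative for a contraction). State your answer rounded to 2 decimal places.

The money multiplier is m = (1 + c) / (rr + e + c) = (1 + 0.2) / (0.032 + 0.118 + 0.2) ≈ 3.42857.
The sale removes 86 million of base, so ΔM = m × ΔMB = 3.42857 × (−86) ≈ -294.857 million.

-294.86 million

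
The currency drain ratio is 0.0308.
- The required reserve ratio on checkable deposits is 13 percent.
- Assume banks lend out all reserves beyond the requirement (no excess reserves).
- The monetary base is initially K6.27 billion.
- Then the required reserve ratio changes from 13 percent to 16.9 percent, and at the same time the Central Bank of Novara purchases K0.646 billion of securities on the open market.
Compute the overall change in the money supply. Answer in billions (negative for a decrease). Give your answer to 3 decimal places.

-4.513 billion

Before: m₁ = (1 + 0.0308) / (0.13 + 0.0308) ≈ 6.41045, MB₁ = 6.27, so M₁ = 6.41045 × 6.27 ≈ 40.1935 billion.
After: m₂ = (1 + 0.0308) / (0.169 + 0.0308) ≈ 5.15916, MB₂ = 6.27 + 0.646 = 6.916, so M₂ = 5.15916 × 6.916 ≈ 35.6808 billion.
ΔM = M₂ − M₁ = 35.6808 − 40.1935 = -4.5127 billion.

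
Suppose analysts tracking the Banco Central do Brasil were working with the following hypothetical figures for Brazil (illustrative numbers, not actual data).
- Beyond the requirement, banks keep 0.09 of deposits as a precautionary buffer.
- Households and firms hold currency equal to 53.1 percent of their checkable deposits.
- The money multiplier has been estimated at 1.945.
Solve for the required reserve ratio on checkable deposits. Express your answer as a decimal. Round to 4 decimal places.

0.1661

Using m = 1.945. Since m = (1 + c)/(c + rr + e), the denominator satisfies c + rr + e = (1 + c)/m = (1 + 0.531) / 1.945 ≈ 0.787147.
With c = 0.531 and e = 0.09, the required reserve ratio on checkable deposits is 0.787147 − 0.531 − 0.09 = 0.166147.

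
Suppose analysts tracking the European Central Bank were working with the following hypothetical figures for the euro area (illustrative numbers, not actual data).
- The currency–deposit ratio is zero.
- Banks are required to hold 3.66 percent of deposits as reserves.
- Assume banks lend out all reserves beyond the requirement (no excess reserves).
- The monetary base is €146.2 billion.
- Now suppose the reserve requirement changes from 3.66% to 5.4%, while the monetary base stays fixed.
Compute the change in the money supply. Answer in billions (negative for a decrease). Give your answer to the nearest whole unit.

Initially m₁ = 1 / (0.0366) ≈ 27.3224, so M₁ = 27.3224 × 146.2 ≈ 3994.5349 billion.
After the change m₂ = 1 / (0.054) ≈ 18.5185, so M₂ = 18.5185 × 146.2 = 2707.4047 billion.
ΔM = M₂ − M₁ = 2707.4047 − 3994.5349 = -1287.1302 billion.

-1287 billion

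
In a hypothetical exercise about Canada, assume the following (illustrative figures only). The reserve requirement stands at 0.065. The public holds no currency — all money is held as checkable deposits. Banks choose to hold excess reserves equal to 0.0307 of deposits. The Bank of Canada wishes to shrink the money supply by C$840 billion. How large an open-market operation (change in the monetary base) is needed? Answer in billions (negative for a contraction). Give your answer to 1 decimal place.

The money multiplier is m = 1 / (rr + e) = 1 / (0.065 + 0.0307) ≈ 10.44932.
ΔMB = ΔM / m = (−840) / 10.44932 ≈ -80.388 billion.

-80.4 billion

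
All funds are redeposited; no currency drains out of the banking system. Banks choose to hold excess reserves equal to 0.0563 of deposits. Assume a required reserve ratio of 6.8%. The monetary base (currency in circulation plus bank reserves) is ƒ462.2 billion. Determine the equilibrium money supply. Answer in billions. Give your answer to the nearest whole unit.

ƒ3718 billion

The money multiplier is m = 1 / (rr + e) = 1 / (0.068 + 0.0563) ≈ 8.0451.
So M = m × MB = 8.0451 × 462.2 ≈ 3718.4452 billion.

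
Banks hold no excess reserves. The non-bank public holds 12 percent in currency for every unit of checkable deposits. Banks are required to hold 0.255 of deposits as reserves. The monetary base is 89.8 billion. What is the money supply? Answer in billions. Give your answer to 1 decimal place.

268.2 billion

The money multiplier is m = (1 + c) / (rr + c) = (1 + 0.12) / (0.255 + 0.12) ≈ 2.9867.
So M = m × MB = 2.9867 × 89.8 ≈ 268.2057 billion.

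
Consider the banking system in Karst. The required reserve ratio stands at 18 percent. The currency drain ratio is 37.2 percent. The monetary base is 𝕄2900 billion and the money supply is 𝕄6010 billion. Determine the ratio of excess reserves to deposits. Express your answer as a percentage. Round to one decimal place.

11.0%

Using m = M/MB = 6010/2900 ≈ 2.072414. Since m = (1 + c)/(c + rr + e), the denominator satisfies c + rr + e = (1 + c)/m = (1 + 0.372) / 2.072414 ≈ 0.662030.
With c = 0.372 and rr = 0.18, the ratio of excess reserves to deposits is 0.662030 − 0.372 − 0.18 = 0.11003.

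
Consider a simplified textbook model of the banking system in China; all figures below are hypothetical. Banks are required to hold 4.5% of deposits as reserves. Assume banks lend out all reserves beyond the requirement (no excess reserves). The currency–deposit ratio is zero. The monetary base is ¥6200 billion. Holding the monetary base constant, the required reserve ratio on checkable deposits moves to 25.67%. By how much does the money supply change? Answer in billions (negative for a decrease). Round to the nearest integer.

-113625 billion

Initially m₁ = 1 / (0.045) ≈ 22.22222, so M₁ = 22.22222 × 6200 = 137777.764 billion.
After the change m₂ = 1 / (0.2567) ≈ 3.89560, so M₂ = 3.89560 × 6200 = 24152.72 billion.
ΔM = M₂ − M₁ = 24152.72 − 137777.764 = -113625.044 billion.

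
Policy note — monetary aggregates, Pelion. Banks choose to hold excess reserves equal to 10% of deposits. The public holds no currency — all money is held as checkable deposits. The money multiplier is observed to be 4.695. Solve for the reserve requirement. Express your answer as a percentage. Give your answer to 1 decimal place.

Using m = 4.695. Since m = (1 + c)/(c + rr + e), the denominator satisfies c + rr + e = (1 + c)/m = (1 + 0) / 4.695 ≈ 0.212993.
With c = 0 and e = 0.1, the reserve requirement is 0.212993 − 0 − 0.1 = 0.112993.

11.3%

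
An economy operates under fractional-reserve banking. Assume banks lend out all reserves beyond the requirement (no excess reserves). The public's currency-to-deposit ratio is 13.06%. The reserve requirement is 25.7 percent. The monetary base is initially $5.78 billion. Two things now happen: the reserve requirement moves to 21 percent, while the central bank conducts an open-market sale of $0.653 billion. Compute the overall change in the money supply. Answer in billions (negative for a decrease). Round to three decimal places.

Before: m₁ = (1 + 0.1306) / (0.257 + 0.1306) ≈ 2.91692, MB₁ = 5.78, so M₁ = 2.91692 × 5.78 ≈ 16.8598 billion.
After: m₂ = (1 + 0.1306) / (0.21 + 0.1306) ≈ 3.31944, MB₂ = 5.78 − 0.653 = 5.127, so M₂ = 3.31944 × 5.127 ≈ 17.0188 billion.
ΔM = M₂ − M₁ = 17.0188 − 16.8598 = 0.159 billion.

$0.159 billion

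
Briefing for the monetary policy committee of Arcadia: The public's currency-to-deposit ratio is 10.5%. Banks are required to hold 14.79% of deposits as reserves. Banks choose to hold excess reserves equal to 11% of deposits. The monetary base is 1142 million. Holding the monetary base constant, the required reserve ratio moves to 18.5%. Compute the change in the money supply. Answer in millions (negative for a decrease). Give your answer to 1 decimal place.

Initially m₁ = (1 + 0.105) / (0.1479 + 0.11 + 0.105) ≈ 3.044916, so M₁ = 3.044916 × 1142 ≈ 3477.2941 million.
After the change m₂ = (1 + 0.105) / (0.185 + 0.11 + 0.105) = 2.762500, so M₂ = 2.762500 × 1142 = 3154.775 million.
ΔM = M₂ − M₁ = 3154.775 − 3477.2941 = -322.5191 million.

-322.5 million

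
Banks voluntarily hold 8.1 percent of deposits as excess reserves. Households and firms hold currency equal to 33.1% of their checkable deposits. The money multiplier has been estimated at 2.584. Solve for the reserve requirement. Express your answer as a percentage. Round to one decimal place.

10.3%

Using m = 2.584. Since m = (1 + c)/(c + rr + e), the denominator satisfies c + rr + e = (1 + c)/m = (1 + 0.331) / 2.584 ≈ 0.515093.
With c = 0.331 and e = 0.081, the reserve requirement is 0.515093 − 0.331 − 0.081 = 0.103093.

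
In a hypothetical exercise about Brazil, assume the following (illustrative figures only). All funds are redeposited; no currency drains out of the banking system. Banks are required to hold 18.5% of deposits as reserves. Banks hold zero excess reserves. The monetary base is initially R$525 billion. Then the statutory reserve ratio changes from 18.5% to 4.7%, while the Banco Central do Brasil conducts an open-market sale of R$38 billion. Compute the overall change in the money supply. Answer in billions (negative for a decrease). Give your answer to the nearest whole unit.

R$7524 billion

Before: m₁ = 1 / (0.185) ≈ 5.4054, MB₁ = 525, so M₁ = 5.4054 × 525 = 2837.835 billion.
After: m₂ = 1 / (0.047) ≈ 21.2766, MB₂ = 525 − 38 = 487, so M₂ = 21.2766 × 487 = 10361.7042 billion.
ΔM = M₂ − M₁ = 10361.7042 − 2837.835 = 7523.8692 billion.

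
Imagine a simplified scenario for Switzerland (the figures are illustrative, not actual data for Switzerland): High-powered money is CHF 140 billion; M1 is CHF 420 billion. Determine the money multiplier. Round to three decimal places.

3.000

The money multiplier is m = M / MB = 420 / 140 = 3.00000.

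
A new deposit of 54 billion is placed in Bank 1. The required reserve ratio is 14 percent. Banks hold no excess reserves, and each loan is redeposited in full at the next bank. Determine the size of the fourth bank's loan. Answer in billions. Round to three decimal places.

Each bank lends a fraction (1 − rr) = 0.8600 of the deposit it receives, so Bank 4 receives 54·0.8600^3 and lends 54·0.8600^4 ≈ 29.5384 billion.

29.538 billion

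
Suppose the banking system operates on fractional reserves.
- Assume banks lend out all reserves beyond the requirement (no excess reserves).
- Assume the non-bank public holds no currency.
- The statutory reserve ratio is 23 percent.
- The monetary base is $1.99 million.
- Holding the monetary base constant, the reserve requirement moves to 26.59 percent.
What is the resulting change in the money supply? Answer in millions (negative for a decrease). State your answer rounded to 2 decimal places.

-1.17 million

Initially m₁ = 1 / (0.23) ≈ 4.3478, so M₁ = 4.3478 × 1.99 ≈ 8.6521 million.
After the change m₂ = 1 / (0.2659) ≈ 3.7608, so M₂ = 3.7608 × 1.99 ≈ 7.484 million.
ΔM = M₂ − M₁ = 7.484 − 8.6521 = -1.1681 million.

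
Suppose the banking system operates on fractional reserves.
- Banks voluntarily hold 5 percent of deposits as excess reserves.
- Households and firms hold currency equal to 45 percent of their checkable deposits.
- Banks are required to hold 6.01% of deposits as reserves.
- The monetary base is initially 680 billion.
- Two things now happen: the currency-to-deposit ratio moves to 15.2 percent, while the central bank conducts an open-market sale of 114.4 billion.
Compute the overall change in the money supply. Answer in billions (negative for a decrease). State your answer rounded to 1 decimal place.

725.6 billion

Before: m₁ = (1 + 0.45) / (0.0601 + 0.05 + 0.45) ≈ 2.58882, MB₁ = 680, so M₁ = 2.58882 × 680 = 1760.3976 billion.
After: m₂ = (1 + 0.152) / (0.0601 + 0.05 + 0.152) ≈ 4.39527, MB₂ = 680 − 114.4 = 565.6, so M₂ = 4.39527 × 565.6 ≈ 2485.9647 billion.
ΔM = M₂ − M₁ = 2485.9647 − 1760.3976 = 725.5671 billion.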